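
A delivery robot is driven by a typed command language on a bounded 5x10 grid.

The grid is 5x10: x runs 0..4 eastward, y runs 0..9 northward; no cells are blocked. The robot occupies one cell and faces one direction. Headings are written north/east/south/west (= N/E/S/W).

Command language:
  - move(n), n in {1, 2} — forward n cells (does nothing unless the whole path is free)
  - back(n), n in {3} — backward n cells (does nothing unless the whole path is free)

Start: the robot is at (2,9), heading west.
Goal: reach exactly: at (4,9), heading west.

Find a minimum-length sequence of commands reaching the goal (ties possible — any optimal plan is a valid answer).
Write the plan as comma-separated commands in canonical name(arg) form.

start: at (2,9), heading west
1. move(1) → at (1,9), heading west
2. back(3) → at (4,9), heading west
nothing shorter than 2 reaches the goal.

move(1), back(3)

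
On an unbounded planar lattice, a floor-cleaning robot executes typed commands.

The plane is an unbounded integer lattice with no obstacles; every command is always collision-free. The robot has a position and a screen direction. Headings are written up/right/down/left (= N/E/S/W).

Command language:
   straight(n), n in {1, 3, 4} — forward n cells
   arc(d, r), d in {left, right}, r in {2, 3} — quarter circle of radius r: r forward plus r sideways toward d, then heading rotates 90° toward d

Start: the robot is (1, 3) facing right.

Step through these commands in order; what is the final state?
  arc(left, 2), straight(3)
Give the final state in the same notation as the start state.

(3, 8) facing up

t0: (1, 3) facing right
step 1 (arc(left, 2)): (3, 5) facing up
step 2 (straight(3)): (3, 8) facing up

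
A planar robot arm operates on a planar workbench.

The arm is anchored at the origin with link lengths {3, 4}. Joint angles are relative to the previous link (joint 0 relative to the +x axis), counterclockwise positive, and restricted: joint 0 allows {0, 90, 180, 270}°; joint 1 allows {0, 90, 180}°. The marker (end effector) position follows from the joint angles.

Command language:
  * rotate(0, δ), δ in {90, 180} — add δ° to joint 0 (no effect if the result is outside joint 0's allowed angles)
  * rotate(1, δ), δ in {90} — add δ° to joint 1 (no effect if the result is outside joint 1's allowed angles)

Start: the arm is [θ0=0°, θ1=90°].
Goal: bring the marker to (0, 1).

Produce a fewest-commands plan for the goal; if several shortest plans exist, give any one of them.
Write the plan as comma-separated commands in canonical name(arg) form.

initial: [θ0=0°, θ1=90°]
1. rotate(0, 90) → [θ0=90°, θ1=90°]
2. rotate(0, 180) → [θ0=270°, θ1=90°]
3. rotate(1, 90) → [θ0=270°, θ1=180°]
nothing shorter than 3 reaches the goal.

rotate(0, 90), rotate(0, 180), rotate(1, 90)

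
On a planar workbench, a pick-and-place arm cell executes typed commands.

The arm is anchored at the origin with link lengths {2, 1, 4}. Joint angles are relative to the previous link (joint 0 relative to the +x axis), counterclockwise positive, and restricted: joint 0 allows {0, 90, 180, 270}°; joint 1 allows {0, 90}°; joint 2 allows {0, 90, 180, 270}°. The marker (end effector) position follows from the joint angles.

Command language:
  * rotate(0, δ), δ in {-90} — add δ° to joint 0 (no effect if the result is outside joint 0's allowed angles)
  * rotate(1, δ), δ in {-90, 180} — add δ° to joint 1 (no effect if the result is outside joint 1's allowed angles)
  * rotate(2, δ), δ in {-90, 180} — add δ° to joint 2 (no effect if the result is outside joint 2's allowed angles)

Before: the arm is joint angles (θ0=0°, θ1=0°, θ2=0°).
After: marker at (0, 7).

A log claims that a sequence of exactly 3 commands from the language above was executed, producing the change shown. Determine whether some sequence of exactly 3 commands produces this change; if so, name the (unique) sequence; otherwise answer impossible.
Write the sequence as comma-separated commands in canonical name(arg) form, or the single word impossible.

initial: joint angles (θ0=0°, θ1=0°, θ2=0°)
1. rotate(0, -90) → joint angles (θ0=270°, θ1=0°, θ2=0°)
2. rotate(0, -90) → joint angles (θ0=180°, θ1=0°, θ2=0°)
3. rotate(0, -90) → joint angles (θ0=90°, θ1=0°, θ2=0°)
no rival 3-sequence matches.

rotate(0, -90), rotate(0, -90), rotate(0, -90)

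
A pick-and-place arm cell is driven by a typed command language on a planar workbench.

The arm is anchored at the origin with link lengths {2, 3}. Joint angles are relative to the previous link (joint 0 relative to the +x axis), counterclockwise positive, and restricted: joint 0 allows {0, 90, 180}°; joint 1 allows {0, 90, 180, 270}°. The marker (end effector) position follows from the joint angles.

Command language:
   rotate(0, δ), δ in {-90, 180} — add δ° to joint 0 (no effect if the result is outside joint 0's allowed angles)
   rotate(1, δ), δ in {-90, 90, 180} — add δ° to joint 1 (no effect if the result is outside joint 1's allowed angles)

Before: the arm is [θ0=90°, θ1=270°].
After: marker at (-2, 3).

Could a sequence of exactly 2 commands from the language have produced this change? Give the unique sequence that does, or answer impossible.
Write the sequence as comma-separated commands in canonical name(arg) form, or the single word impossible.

rotate(0, -90), rotate(0, 180)

key: running rotate(0, 180) before rotate(0, -90) would end elsewhere — order is forced
initial: [θ0=90°, θ1=270°]
t=1 rotate(0, -90) ⇒ [θ0=0°, θ1=270°]
t=2 rotate(0, 180) ⇒ [θ0=180°, θ1=270°]
uniquely the one of 25 2-step routes that fits.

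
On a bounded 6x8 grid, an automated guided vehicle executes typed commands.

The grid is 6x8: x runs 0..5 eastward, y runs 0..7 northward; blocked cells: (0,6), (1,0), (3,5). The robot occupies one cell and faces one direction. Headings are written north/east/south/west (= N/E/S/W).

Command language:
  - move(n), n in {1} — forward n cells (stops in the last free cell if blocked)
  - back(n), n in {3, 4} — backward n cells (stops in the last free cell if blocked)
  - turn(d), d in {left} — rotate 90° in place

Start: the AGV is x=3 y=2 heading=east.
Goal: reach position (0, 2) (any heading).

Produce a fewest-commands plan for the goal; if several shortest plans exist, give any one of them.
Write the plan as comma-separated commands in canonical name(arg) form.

back(4)

start: x=3 y=2 heading=east
[1] after back(4): x=0 y=2 heading=east
no 0-step plan works, so 1 is optimal.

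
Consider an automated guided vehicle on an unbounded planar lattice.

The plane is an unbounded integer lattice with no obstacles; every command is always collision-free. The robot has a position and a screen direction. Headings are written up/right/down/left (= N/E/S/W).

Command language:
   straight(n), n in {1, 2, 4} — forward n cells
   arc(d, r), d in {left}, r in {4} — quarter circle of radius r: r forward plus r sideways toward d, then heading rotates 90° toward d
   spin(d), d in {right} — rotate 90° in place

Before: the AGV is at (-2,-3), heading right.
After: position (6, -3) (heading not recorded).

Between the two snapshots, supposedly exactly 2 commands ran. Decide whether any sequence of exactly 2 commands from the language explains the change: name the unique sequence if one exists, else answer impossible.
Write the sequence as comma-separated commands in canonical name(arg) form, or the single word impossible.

begin: at (-2,-3), heading right
t=1 straight(4) ⇒ at (2,-3), heading right
t=2 straight(4) ⇒ at (6,-3), heading right
all 25 alternatives checked — unique.

straight(4), straight(4)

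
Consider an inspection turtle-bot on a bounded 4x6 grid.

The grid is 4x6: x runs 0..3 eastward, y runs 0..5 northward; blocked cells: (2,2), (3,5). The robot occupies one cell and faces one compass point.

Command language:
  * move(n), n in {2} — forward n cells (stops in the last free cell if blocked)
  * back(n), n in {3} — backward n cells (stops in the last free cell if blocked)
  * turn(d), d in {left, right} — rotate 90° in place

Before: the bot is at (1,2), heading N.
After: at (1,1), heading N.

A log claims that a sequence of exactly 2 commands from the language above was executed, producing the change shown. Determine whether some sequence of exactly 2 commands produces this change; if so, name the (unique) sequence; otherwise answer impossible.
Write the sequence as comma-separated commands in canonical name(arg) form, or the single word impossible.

key: order matters: swapping move(2) and back(3) lands elsewhere
start: at (1,2), heading N
1. move(2) → at (1,4), heading N
2. back(3) → at (1,1), heading N
no rival 2-sequence matches.

move(2), back(3)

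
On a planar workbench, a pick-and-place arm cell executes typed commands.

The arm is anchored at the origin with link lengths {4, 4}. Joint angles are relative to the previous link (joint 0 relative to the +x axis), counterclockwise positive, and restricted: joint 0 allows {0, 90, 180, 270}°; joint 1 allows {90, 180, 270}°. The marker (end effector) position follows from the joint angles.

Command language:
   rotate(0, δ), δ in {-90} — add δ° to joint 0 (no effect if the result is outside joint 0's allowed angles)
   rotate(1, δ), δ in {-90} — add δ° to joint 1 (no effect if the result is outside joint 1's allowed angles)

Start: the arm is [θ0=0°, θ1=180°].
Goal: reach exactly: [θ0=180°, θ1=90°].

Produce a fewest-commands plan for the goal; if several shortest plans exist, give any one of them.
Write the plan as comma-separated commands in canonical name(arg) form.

rotate(0, -90), rotate(0, -90), rotate(1, -90)

t0: [θ0=0°, θ1=180°]
t=1 rotate(0, -90) ⇒ [θ0=270°, θ1=180°]
t=2 rotate(0, -90) ⇒ [θ0=180°, θ1=180°]
t=3 rotate(1, -90) ⇒ [θ0=180°, θ1=90°]
nothing shorter than 3 reaches the goal.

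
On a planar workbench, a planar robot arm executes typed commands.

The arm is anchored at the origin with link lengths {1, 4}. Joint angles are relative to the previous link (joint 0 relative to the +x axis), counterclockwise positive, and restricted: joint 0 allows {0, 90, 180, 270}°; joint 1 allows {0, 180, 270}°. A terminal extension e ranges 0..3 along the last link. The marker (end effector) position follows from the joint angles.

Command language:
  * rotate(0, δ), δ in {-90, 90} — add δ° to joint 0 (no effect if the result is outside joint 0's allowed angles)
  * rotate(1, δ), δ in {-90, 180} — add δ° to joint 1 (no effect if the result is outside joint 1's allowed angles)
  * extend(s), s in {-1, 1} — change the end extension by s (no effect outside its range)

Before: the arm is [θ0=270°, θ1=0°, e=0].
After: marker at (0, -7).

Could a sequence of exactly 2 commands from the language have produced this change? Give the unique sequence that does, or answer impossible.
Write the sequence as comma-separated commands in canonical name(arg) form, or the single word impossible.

extend(1), extend(1)

start: [θ0=270°, θ1=0°, e=0]
t=1 extend(1) ⇒ [θ0=270°, θ1=0°, e=1]
t=2 extend(1) ⇒ [θ0=270°, θ1=0°, e=2]
no other 2-command option fits: unique.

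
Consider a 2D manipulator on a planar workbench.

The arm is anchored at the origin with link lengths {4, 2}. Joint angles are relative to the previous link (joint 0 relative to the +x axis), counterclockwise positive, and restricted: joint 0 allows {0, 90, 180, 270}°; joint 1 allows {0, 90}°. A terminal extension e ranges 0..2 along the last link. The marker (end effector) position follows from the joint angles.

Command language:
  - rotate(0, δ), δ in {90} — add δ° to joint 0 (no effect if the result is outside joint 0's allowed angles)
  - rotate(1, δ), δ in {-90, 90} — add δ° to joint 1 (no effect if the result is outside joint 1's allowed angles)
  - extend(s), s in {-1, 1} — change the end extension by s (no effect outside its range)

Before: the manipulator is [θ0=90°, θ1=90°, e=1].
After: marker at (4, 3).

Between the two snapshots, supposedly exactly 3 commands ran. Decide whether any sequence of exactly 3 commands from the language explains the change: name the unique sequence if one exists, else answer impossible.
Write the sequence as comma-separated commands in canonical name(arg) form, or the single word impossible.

from: [θ0=90°, θ1=90°, e=1]
t=1 rotate(0, 90) ⇒ [θ0=180°, θ1=90°, e=1]
t=2 rotate(0, 90) ⇒ [θ0=270°, θ1=90°, e=1]
t=3 rotate(0, 90) ⇒ [θ0=0°, θ1=90°, e=1]
uniquely the one of 125 3-step routes that fits.

rotate(0, 90), rotate(0, 90), rotate(0, 90)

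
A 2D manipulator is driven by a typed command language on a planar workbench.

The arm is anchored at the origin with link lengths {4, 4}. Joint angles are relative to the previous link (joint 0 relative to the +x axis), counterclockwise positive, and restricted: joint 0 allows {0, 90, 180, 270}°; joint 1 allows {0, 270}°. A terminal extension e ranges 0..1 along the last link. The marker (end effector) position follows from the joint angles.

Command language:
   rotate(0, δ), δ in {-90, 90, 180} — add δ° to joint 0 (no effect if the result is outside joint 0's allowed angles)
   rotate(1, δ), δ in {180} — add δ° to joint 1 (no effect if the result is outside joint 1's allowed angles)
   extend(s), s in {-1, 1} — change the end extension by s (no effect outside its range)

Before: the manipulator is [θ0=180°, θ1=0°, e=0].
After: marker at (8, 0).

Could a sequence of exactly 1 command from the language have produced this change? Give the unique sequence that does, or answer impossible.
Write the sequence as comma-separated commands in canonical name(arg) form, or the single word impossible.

rotate(0, 180)

initial: [θ0=180°, θ1=0°, e=0]
t=1 rotate(0, 180) ⇒ [θ0=0°, θ1=0°, e=0]
uniquely the one of 6 1-step routes that fits.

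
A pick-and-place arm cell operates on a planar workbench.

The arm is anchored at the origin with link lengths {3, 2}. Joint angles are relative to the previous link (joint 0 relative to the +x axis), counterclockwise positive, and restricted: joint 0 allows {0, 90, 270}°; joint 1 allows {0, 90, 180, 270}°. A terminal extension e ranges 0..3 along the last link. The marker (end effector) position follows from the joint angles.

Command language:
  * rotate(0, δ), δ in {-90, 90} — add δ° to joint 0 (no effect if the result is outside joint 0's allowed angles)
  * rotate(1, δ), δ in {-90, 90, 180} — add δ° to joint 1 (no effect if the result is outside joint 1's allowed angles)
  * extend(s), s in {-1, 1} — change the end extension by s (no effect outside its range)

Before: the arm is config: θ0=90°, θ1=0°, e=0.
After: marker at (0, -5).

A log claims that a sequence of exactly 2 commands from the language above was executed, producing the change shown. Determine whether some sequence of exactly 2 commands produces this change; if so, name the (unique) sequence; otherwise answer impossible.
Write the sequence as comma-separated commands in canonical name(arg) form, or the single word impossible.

from: config: θ0=90°, θ1=0°, e=0
[1] after rotate(0, -90): config: θ0=0°, θ1=0°, e=0
[2] after rotate(0, -90): config: θ0=270°, θ1=0°, e=0
no rival 2-sequence matches.

rotate(0, -90), rotate(0, -90)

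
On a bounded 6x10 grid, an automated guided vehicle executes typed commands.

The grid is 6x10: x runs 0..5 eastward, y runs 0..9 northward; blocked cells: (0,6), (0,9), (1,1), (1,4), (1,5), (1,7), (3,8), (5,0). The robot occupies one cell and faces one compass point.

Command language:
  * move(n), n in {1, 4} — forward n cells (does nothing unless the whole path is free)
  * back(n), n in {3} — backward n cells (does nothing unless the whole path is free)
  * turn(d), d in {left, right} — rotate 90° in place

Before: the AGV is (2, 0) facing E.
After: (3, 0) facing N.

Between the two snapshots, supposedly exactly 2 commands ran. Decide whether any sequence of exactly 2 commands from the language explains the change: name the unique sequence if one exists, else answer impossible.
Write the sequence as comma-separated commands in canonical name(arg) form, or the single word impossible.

move(1), turn(left)

key: position moved to (3,0) AND the heading swung to N — translation plus rotation needed
t0: (2, 0) facing E
step 1 (move(1)): (3, 0) facing E
step 2 (turn(left)): (3, 0) facing N
uniquely the one of 25 2-step routes that fits.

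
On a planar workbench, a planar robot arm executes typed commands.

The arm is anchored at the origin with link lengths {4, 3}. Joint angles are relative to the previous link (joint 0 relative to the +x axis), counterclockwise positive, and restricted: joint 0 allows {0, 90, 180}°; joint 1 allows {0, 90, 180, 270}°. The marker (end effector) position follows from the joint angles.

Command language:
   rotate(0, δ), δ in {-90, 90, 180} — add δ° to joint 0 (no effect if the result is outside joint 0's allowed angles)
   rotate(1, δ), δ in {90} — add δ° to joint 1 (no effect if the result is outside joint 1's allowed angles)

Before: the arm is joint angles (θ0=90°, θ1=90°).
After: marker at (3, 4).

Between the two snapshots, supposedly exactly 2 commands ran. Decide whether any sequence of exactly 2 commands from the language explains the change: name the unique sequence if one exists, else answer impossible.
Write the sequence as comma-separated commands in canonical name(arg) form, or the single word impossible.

from: joint angles (θ0=90°, θ1=90°)
[1] after rotate(1, 90): joint angles (θ0=90°, θ1=180°)
[2] after rotate(1, 90): joint angles (θ0=90°, θ1=270°)
no other 2-command option fits: unique.

rotate(1, 90), rotate(1, 90)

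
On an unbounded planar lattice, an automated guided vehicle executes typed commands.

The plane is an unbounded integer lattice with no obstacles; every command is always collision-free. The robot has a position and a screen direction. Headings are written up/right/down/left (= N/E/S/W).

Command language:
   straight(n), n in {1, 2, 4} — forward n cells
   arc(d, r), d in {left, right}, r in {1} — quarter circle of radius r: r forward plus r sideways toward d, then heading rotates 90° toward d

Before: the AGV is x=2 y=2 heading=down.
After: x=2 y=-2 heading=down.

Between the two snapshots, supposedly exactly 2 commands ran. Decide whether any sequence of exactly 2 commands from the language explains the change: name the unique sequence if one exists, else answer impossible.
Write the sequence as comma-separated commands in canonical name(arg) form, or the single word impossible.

key: heading stays S — no command in the sequence turns
initial: x=2 y=2 heading=down
t=1 straight(2) ⇒ x=2 y=0 heading=down
t=2 straight(2) ⇒ x=2 y=-2 heading=down
all 25 alternatives checked — unique.

straight(2), straight(2)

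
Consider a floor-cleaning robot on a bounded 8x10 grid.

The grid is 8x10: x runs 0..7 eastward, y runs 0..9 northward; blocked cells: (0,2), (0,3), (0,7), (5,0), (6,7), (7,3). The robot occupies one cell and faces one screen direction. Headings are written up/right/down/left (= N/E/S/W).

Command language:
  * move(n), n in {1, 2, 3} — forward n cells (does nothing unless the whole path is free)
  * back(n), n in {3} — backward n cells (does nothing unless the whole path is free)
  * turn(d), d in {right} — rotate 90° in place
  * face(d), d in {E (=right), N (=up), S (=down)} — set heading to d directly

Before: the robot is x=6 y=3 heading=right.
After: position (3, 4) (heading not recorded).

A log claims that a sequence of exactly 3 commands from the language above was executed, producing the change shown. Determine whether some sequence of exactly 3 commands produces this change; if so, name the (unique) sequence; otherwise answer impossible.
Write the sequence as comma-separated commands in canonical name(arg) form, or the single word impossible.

key: running move(1) before back(3) would end elsewhere — order is forced
start: x=6 y=3 heading=right
[1] after back(3): x=3 y=3 heading=right
[2] after face(N): x=3 y=3 heading=up
[3] after move(1): x=3 y=4 heading=up
no other 3-command option fits: unique.

back(3), face(N), move(1)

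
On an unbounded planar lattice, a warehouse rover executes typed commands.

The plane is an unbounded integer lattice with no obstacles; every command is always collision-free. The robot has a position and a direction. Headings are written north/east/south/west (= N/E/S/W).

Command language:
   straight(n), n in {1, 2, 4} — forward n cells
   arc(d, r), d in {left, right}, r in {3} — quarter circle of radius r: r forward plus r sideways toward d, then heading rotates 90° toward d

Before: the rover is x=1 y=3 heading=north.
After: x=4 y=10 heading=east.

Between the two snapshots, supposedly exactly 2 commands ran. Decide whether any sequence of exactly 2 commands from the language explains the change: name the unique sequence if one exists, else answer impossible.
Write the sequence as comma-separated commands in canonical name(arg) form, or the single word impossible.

key: running arc(right, 3) before straight(4) would end elsewhere — order is forced
start: x=1 y=3 heading=north
t=1 straight(4) ⇒ x=1 y=7 heading=north
t=2 arc(right, 3) ⇒ x=4 y=10 heading=east
uniquely the one of 25 2-step routes that fits.

straight(4), arc(right, 3)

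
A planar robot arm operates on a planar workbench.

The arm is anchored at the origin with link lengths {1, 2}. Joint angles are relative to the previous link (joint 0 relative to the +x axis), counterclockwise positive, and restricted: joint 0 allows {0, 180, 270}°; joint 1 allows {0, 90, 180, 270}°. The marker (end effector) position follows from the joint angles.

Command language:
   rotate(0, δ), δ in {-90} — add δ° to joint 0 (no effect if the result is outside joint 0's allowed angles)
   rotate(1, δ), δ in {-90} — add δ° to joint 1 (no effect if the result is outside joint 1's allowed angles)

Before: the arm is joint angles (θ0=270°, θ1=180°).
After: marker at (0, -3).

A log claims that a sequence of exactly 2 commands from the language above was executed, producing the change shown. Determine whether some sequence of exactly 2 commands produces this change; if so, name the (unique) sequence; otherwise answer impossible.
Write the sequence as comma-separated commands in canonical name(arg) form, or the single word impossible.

from: joint angles (θ0=270°, θ1=180°)
[1] after rotate(1, -90): joint angles (θ0=270°, θ1=90°)
[2] after rotate(1, -90): joint angles (θ0=270°, θ1=0°)
uniquely the one of 4 2-step routes that fits.

rotate(1, -90), rotate(1, -90)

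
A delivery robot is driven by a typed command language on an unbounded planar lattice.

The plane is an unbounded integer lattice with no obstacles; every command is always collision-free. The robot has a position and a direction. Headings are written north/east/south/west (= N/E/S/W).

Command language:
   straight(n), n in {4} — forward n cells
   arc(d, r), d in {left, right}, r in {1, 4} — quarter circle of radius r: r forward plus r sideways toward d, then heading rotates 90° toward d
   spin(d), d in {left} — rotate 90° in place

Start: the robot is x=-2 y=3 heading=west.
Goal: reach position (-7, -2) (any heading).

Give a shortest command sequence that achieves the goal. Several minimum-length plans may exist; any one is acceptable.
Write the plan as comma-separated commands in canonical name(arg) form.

arc(left, 1), arc(right, 4)

from: x=-2 y=3 heading=west
step 1 (arc(left, 1)): x=-3 y=2 heading=south
step 2 (arc(right, 4)): x=-7 y=-2 heading=west
nothing shorter than 2 reaches the goal.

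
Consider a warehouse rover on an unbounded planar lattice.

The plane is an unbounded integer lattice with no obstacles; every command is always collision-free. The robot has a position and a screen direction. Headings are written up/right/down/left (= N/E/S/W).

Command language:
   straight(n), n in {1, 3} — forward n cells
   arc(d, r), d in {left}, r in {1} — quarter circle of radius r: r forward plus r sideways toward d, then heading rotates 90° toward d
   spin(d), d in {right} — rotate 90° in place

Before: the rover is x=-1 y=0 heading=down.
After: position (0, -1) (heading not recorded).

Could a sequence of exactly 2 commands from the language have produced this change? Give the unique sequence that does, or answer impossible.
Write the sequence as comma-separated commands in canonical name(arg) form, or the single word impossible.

key: order matters: swapping arc(left, 1) and spin(right) lands elsewhere
from: x=-1 y=0 heading=down
t=1 arc(left, 1) ⇒ x=0 y=-1 heading=right
t=2 spin(right) ⇒ x=0 y=-1 heading=down
uniquely the one of 16 2-step routes that fits.

arc(left, 1), spin(right)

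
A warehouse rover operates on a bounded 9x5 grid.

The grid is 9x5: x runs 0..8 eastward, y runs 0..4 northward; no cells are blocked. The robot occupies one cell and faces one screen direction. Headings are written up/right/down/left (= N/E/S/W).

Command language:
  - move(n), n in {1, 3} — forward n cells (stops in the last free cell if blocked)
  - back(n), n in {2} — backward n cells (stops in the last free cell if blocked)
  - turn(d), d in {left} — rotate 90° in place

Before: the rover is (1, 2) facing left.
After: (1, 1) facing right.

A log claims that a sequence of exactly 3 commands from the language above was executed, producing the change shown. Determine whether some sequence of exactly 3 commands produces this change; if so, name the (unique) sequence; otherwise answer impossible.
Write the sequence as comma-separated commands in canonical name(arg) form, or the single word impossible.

key: position moved to (1,1) AND the heading swung to E — translation plus rotation needed
from: (1, 2) facing left
[1] after turn(left): (1, 2) facing down
[2] after move(1): (1, 1) facing down
[3] after turn(left): (1, 1) facing right
no other 3-command option fits: unique.

turn(left), move(1), turn(left)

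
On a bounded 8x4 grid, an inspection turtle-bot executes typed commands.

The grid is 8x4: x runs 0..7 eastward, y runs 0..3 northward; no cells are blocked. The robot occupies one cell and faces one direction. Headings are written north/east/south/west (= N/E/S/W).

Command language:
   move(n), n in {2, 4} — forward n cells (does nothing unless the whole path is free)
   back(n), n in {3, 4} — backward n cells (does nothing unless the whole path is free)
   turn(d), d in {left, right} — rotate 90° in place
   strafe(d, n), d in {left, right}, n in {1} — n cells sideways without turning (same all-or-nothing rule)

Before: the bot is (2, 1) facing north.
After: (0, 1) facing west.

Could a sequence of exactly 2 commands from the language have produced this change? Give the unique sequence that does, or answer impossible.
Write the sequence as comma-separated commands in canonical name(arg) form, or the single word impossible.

key: order matters: swapping turn(left) and move(2) lands elsewhere
from: (2, 1) facing north
1. turn(left) → (2, 1) facing west
2. move(2) → (0, 1) facing west
uniquely the one of 64 2-step routes that fits.

turn(left), move(2)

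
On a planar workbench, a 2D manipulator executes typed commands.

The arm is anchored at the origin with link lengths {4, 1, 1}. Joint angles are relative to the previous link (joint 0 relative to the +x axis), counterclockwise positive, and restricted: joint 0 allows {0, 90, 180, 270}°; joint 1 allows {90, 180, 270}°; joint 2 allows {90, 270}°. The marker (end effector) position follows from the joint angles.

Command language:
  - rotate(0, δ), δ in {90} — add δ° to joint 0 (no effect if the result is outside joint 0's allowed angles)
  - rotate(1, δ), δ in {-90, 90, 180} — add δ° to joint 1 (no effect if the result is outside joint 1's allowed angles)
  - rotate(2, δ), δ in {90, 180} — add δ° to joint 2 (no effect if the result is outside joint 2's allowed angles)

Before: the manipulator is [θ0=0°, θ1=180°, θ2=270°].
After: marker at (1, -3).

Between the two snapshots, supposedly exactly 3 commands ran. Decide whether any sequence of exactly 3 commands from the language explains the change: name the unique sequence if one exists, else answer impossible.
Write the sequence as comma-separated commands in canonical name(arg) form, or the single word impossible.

rotate(0, 90), rotate(0, 90), rotate(0, 90)

begin: [θ0=0°, θ1=180°, θ2=270°]
t=1 rotate(0, 90) ⇒ [θ0=90°, θ1=180°, θ2=270°]
t=2 rotate(0, 90) ⇒ [θ0=180°, θ1=180°, θ2=270°]
t=3 rotate(0, 90) ⇒ [θ0=270°, θ1=180°, θ2=270°]
no other 3-command option fits: unique.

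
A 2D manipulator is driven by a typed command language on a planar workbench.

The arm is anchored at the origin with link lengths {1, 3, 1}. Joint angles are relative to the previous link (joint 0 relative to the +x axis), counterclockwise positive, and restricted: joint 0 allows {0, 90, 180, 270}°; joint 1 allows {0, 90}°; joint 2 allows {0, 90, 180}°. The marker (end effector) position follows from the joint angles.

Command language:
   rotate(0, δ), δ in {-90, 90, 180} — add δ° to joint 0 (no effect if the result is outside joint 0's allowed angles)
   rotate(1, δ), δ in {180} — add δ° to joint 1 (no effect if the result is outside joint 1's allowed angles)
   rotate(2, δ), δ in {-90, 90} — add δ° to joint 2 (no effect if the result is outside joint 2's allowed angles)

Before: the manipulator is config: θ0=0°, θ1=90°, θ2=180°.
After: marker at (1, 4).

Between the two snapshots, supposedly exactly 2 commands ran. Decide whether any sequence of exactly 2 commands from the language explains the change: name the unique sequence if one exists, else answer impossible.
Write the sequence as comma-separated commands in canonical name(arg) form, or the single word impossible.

rotate(2, -90), rotate(2, -90)

begin: config: θ0=0°, θ1=90°, θ2=180°
t=1 rotate(2, -90) ⇒ config: θ0=0°, θ1=90°, θ2=90°
t=2 rotate(2, -90) ⇒ config: θ0=0°, θ1=90°, θ2=0°
no other 2-command option fits: unique.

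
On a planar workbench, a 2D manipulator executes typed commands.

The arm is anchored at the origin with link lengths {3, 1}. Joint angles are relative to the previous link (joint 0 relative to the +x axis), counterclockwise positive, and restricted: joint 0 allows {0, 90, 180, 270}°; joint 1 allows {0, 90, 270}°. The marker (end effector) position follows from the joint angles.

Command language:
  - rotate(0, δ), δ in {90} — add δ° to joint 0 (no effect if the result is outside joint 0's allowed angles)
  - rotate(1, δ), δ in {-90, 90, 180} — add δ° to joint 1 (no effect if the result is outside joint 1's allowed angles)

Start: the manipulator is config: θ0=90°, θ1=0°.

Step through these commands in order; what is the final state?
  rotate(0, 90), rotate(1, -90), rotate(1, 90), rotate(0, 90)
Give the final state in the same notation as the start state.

config: θ0=270°, θ1=0°

start: config: θ0=90°, θ1=0°
t=1 rotate(0, 90) ⇒ config: θ0=180°, θ1=0°
t=2 rotate(1, -90) ⇒ config: θ0=180°, θ1=270°
t=3 rotate(1, 90) ⇒ config: θ0=180°, θ1=0°
t=4 rotate(0, 90) ⇒ config: θ0=270°, θ1=0°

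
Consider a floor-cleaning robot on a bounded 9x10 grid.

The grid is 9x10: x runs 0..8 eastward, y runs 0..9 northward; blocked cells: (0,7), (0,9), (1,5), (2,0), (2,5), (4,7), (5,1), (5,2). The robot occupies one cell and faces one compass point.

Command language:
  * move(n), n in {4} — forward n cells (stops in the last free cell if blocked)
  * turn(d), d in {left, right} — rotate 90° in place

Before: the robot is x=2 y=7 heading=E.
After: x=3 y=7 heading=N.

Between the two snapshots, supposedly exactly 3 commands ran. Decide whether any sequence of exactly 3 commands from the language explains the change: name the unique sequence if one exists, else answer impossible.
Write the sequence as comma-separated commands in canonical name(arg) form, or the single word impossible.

key: running turn(left) before move(4) would end elsewhere — order is forced
from: x=2 y=7 heading=E
1. move(4) → x=3 y=7 heading=E
2. move(4) → x=3 y=7 heading=E
3. turn(left) → x=3 y=7 heading=N
no other 3-command option fits: unique.

move(4), move(4), turn(left)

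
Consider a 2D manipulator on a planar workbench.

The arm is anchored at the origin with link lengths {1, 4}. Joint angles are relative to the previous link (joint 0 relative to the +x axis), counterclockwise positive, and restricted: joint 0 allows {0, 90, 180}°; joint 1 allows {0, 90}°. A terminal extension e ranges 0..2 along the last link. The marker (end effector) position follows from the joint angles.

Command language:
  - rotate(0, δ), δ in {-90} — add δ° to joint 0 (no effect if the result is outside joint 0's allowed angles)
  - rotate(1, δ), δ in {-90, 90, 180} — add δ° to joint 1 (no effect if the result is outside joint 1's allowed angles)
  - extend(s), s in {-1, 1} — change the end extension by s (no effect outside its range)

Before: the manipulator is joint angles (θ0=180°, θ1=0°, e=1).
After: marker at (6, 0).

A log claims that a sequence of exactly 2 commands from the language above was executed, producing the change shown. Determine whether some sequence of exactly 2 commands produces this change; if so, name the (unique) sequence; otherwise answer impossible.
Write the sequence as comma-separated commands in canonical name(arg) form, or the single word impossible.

initial: joint angles (θ0=180°, θ1=0°, e=1)
t=1 rotate(0, -90) ⇒ joint angles (θ0=90°, θ1=0°, e=1)
t=2 rotate(0, -90) ⇒ joint angles (θ0=0°, θ1=0°, e=1)
no other 2-command option fits: unique.

rotate(0, -90), rotate(0, -90)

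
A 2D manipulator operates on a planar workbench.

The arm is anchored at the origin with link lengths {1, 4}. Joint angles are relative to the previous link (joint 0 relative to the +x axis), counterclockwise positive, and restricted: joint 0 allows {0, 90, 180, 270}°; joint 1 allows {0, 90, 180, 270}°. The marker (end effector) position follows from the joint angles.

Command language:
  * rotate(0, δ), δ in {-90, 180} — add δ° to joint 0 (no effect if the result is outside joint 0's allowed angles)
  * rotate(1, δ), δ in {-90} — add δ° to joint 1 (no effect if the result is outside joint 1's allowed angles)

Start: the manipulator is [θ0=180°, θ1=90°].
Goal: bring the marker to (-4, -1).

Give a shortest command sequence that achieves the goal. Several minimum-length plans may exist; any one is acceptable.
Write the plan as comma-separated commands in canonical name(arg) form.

t0: [θ0=180°, θ1=90°]
step 1 (rotate(0, 180)): [θ0=0°, θ1=90°]
step 2 (rotate(0, -90)): [θ0=270°, θ1=90°]
step 3 (rotate(1, -90)): [θ0=270°, θ1=0°]
step 4 (rotate(1, -90)): [θ0=270°, θ1=270°]
nothing shorter than 4 reaches the goal.

rotate(0, 180), rotate(0, -90), rotate(1, -90), rotate(1, -90)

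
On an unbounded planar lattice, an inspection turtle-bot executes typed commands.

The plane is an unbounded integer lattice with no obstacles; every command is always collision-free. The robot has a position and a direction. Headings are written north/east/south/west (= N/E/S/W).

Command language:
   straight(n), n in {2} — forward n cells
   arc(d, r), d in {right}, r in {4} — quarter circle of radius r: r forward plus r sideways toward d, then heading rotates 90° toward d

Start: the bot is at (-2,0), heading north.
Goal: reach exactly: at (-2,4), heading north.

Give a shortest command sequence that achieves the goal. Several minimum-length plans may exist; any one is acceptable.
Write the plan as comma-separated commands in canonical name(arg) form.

straight(2), straight(2)

begin: at (-2,0), heading north
step 1 (straight(2)): at (-2,2), heading north
step 2 (straight(2)): at (-2,4), heading north
nothing shorter than 2 reaches the goal.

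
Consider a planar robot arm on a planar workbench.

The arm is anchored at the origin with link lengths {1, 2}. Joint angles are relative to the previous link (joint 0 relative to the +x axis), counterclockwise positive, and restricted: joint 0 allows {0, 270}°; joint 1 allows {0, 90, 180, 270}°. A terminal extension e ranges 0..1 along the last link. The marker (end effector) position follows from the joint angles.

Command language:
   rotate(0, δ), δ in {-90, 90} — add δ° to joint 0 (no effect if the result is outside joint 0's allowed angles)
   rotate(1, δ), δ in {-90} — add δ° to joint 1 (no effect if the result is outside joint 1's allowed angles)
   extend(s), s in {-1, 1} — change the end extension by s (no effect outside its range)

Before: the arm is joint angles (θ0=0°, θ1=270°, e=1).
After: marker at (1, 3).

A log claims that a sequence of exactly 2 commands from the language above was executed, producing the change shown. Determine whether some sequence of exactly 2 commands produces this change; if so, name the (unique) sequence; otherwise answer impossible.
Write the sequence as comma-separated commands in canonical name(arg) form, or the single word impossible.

t0: joint angles (θ0=0°, θ1=270°, e=1)
[1] after rotate(1, -90): joint angles (θ0=0°, θ1=180°, e=1)
[2] after rotate(1, -90): joint angles (θ0=0°, θ1=90°, e=1)
uniquely the one of 25 2-step routes that fits.

rotate(1, -90), rotate(1, -90)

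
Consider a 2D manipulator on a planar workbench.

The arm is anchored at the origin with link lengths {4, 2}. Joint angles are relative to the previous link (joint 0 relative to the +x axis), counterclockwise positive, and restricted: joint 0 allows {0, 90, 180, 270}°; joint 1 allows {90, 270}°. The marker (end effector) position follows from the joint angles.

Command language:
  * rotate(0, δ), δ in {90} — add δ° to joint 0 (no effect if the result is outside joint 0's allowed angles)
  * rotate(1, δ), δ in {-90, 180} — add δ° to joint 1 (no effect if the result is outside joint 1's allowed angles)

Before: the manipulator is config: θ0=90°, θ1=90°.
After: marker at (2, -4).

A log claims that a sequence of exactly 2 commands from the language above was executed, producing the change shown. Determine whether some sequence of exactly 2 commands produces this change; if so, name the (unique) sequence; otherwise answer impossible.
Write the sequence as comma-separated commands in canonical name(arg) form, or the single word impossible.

rotate(0, 90), rotate(0, 90)

begin: config: θ0=90°, θ1=90°
1. rotate(0, 90) → config: θ0=180°, θ1=90°
2. rotate(0, 90) → config: θ0=270°, θ1=90°
all 9 alternatives checked — unique.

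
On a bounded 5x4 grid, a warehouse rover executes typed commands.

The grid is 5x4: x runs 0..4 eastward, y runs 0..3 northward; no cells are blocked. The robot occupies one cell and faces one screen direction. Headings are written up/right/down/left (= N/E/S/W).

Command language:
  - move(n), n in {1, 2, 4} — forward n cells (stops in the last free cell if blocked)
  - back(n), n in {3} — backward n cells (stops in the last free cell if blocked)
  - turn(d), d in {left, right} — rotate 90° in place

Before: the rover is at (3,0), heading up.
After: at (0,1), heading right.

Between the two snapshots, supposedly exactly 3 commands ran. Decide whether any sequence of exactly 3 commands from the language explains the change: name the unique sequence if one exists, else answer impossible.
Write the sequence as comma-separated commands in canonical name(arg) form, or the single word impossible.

key: position moved to (0,1) AND the heading swung to E — translation plus rotation needed
start: at (3,0), heading up
t=1 move(1) ⇒ at (3,1), heading up
t=2 turn(right) ⇒ at (3,1), heading right
t=3 back(3) ⇒ at (0,1), heading right
uniquely the one of 216 3-step routes that fits.

move(1), turn(right), back(3)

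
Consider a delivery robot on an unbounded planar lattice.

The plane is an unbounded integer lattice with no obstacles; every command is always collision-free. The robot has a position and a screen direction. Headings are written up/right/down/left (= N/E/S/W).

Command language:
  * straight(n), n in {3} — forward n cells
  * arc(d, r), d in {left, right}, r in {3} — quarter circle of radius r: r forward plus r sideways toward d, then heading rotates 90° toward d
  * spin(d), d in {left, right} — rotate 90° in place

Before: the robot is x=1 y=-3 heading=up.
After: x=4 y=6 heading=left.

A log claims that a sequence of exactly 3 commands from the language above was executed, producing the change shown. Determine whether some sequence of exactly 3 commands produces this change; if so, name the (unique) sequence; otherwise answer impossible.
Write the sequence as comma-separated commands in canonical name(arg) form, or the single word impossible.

key: order matters: swapping arc(right, 3) and arc(left, 3) lands elsewhere
from: x=1 y=-3 heading=up
[1] after arc(right, 3): x=4 y=0 heading=right
[2] after arc(left, 3): x=7 y=3 heading=up
[3] after arc(left, 3): x=4 y=6 heading=left
no rival 3-sequence matches.

arc(right, 3), arc(left, 3), arc(left, 3)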